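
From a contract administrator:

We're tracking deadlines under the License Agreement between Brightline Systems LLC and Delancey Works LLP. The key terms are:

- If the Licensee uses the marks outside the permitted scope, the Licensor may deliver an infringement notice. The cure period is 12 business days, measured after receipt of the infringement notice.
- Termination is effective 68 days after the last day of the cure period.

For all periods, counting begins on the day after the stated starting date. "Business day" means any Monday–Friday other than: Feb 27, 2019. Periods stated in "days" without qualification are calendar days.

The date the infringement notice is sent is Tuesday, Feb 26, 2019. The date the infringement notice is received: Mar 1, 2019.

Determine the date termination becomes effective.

May 26, 2019

From Friday, Mar 1, 2019, 12 business days (Mar 4, Mar 5, Mar 6, Mar 7, …, Mar 15, Mar 18, Mar 19, skipping weekends) brings us to Tuesday, Mar 19, 2019, which is the last day of the cure period.
Adding 68 calendar days to Mar 19, 2019 gives May 26, 2019, which is the date termination becomes effective.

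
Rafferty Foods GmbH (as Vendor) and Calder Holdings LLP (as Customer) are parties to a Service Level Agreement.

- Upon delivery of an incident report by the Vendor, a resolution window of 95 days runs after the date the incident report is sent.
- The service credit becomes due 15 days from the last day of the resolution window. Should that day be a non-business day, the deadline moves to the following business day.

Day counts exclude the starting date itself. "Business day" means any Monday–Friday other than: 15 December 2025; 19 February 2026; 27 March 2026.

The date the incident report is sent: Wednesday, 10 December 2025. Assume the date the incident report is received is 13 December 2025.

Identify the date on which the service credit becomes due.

30 March 2026

The last day of the resolution window: 95 calendar days after 10 December 2025 is 15 March 2026.
Adding 15 calendar days to 15 March 2026 gives 30 March 2026, which is the date on which the service credit becomes due. 30 March 2026 is a Monday and is not a listed holiday, so no roll-forward applies.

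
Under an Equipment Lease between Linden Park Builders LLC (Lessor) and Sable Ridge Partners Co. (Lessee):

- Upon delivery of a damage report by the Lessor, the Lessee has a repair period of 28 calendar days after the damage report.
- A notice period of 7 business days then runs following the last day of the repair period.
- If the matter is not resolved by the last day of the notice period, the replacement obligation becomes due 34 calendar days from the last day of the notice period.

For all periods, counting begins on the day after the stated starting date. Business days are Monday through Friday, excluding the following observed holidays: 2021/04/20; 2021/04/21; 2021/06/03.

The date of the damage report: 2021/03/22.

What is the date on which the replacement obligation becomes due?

Adding 28 calendar days to 2021/03/22 gives 2021/04/19, which is the last day of the repair period.
The last day of the notice period: counting 7 business days from Monday, 2021/04/19 (Apr 22, Apr 23, Apr 26, Apr 27, Apr 28, Apr 29, Apr 30, skipping weekends and the listed holidays on Apr 20, Apr 21) reaches Friday, 2021/04/30.
The date on which the replacement obligation becomes due: 34 calendar days after 2021/04/30 is 2021/06/03.

2021/06/03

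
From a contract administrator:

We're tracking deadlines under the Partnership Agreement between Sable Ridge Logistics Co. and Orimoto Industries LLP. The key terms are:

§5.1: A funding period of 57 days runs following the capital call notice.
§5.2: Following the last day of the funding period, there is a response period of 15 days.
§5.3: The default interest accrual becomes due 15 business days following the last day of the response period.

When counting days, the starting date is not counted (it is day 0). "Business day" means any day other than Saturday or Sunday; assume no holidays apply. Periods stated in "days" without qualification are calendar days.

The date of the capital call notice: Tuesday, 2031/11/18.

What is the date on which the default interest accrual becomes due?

Adding 57 calendar days to 2031/11/18 gives 2032/01/14, which is the last day of the funding period.
Adding 15 calendar days to 2032/01/14 gives 2032/01/29, which is the last day of the response period.
The date on which the default interest accrual becomes due: counting 15 business days from Thursday, 2032/01/29 (Jan 30, Feb 2, Feb 3, Feb 4, …, Feb 17, Feb 18, Feb 19, skipping weekends) reaches Thursday, 2032/02/19.

2032/02/19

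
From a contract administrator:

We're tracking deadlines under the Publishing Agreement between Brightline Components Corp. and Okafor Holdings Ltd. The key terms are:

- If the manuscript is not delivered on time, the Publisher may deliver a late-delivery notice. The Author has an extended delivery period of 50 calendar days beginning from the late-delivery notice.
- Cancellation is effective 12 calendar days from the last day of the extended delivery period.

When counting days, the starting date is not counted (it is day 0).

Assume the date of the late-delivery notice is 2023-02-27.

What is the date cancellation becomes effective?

2023-04-30

The last day of the extended delivery period: 50 calendar days after 2023-02-27 is 2023-04-18.
Adding 12 calendar days to 2023-04-18 gives 2023-04-30, which is the date cancellation becomes effective.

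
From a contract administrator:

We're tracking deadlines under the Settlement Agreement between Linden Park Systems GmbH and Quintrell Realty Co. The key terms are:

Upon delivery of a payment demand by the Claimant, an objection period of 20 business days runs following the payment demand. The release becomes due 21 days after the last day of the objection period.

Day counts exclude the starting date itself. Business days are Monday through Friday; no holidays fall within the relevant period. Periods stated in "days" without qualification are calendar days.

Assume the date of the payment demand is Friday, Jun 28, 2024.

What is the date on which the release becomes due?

Aug 16, 2024

The last day of the objection period: 20 business days after Friday, Jun 28, 2024, skipping weekends — Jul 1, Jul 2, Jul 3, Jul 4, …, Jul 24, Jul 25, Jul 26 — lands on Friday, Jul 26, 2024.
The date on which the release becomes due: 21 calendar days after Jul 26, 2024 is Aug 16, 2024.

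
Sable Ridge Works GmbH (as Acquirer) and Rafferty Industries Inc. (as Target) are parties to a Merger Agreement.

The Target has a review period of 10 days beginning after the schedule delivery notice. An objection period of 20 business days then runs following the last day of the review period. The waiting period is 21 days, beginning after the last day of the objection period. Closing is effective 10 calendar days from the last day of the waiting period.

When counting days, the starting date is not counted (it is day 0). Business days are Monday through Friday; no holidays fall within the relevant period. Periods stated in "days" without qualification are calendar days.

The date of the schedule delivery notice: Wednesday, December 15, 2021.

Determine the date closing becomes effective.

The last day of the review period: December 15, 2021 + 10 days = December 25, 2021.
The last day of the objection period: counting 20 business days from Saturday, December 25, 2021 (Dec 27, Dec 28, Dec 29, Dec 30, …, Jan 19, Jan 20, Jan 21, skipping weekends) reaches Friday, January 21, 2022.
The last day of the waiting period: January 21, 2022 + 21 days = February 11, 2022.
Adding 10 calendar days to February 11, 2022 gives February 21, 2022, which is the date closing becomes effective.

February 21, 2022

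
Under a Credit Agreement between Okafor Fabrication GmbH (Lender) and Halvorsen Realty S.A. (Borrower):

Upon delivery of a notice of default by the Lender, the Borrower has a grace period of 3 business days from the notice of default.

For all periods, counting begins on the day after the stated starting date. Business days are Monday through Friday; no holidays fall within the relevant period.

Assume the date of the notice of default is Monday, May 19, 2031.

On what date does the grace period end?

From Monday, May 19, 2031, 3 business days (May 20, May 21, May 22, skipping weekends) brings us to Thursday, May 22, 2031, which is the last day of the grace period.

May 22, 2031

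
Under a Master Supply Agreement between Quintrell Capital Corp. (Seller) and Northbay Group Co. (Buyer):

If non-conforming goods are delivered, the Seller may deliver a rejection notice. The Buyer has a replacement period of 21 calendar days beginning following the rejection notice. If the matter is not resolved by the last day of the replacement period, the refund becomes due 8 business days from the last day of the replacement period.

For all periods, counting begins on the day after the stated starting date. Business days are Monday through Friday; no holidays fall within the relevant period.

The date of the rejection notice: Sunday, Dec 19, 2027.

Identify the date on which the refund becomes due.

Adding 21 calendar days to Dec 19, 2027 gives Jan 9, 2028, which is the last day of the replacement period.
The date on which the refund becomes due: 8 business days after Sunday, Jan 9, 2028, skipping weekends — Jan 10, Jan 11, Jan 12, Jan 13, Jan 14, Jan 17, Jan 18, Jan 19 — lands on Wednesday, Jan 19, 2028.

Jan 19, 2028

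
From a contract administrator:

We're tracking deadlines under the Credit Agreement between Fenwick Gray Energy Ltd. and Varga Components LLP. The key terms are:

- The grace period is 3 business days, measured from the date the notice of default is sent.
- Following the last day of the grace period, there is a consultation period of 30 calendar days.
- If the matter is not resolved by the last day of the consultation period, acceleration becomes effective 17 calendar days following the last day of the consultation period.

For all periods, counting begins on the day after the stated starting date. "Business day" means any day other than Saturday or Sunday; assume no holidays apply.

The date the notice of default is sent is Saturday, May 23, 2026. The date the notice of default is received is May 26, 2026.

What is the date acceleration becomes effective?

July 13, 2026

The last day of the grace period: 3 business days after Saturday, May 23, 2026, skipping weekends — May 25, May 26, May 27 — lands on Wednesday, May 27, 2026.
The last day of the consultation period: 30 calendar days after May 27, 2026 is June 26, 2026.
The date acceleration becomes effective: June 26, 2026 + 17 days = July 13, 2026.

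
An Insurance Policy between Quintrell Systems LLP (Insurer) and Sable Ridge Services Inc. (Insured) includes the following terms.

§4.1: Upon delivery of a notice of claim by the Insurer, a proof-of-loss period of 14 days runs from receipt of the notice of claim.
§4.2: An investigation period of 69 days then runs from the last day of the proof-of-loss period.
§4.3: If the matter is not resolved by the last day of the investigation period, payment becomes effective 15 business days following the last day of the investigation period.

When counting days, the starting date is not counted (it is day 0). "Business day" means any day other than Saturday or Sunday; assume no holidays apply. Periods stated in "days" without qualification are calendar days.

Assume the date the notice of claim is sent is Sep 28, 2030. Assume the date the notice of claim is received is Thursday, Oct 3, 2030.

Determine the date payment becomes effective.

Jan 15, 2031

The last day of the proof-of-loss period: Oct 3, 2030 + 14 days = Oct 17, 2030.
Adding 69 calendar days to Oct 17, 2030 gives Dec 25, 2030, which is the last day of the investigation period.
The date payment becomes effective: counting 15 business days from Wednesday, Dec 25, 2030 (Dec 26, Dec 27, Dec 30, Dec 31, …, Jan 13, Jan 14, Jan 15, skipping weekends) reaches Wednesday, Jan 15, 2031.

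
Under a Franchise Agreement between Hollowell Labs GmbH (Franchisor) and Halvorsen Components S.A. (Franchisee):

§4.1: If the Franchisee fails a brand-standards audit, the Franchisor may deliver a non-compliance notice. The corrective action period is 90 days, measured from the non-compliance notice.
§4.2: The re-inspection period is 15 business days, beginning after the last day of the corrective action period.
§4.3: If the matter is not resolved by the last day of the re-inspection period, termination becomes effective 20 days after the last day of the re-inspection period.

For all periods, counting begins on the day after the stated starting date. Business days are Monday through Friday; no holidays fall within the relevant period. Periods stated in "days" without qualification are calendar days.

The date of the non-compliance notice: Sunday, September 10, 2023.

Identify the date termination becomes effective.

January 18, 2024

The last day of the corrective action period: 90 calendar days after September 10, 2023 is December 9, 2023.
The last day of the re-inspection period: 15 business days after Saturday, December 9, 2023, skipping weekends — Dec 11, Dec 12, Dec 13, Dec 14, …, Dec 27, Dec 28, Dec 29 — lands on Friday, December 29, 2023.
The date termination becomes effective: December 29, 2023 + 20 days = January 18, 2024.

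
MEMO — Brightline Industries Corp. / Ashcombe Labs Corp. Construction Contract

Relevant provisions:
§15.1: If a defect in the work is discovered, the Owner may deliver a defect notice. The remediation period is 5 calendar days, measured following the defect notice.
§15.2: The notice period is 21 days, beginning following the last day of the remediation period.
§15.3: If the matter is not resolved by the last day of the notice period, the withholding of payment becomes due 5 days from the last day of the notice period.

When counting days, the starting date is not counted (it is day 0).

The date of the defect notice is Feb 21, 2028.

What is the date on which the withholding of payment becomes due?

Mar 23, 2028

The last day of the remediation period: 5 calendar days after Feb 21, 2028 is Feb 26, 2028.
Adding 21 calendar days to Feb 26, 2028 gives Mar 18, 2028, which is the last day of the notice period.
The date on which the withholding of payment becomes due: Mar 18, 2028 + 5 days = Mar 23, 2028.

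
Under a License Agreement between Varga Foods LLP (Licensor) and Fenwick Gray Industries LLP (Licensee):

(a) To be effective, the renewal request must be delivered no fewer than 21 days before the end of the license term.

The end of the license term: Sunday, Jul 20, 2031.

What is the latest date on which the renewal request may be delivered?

Counting back 21 calendar days from Jul 20, 2031 gives Jun 29, 2031.

Jun 29, 2031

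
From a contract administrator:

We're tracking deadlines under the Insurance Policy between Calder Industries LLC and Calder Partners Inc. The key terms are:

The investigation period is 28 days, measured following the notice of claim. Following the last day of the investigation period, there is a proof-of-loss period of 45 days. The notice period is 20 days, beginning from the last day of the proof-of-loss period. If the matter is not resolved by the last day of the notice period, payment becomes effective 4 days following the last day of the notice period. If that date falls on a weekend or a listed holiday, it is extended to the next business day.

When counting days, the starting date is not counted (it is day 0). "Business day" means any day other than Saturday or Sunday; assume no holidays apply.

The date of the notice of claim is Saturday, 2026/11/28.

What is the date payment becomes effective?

2027/03/05

The last day of the investigation period: 28 calendar days after 2026/11/28 is 2026/12/26.
The last day of the proof-of-loss period: 2026/12/26 + 45 days = 2027/02/09.
Adding 20 calendar days to 2027/02/09 gives 2027/03/01, which is the last day of the notice period.
The date payment becomes effective: 4 calendar days after 2027/03/01 is 2027/03/05. 2027/03/05 is a Friday, so no roll-forward applies.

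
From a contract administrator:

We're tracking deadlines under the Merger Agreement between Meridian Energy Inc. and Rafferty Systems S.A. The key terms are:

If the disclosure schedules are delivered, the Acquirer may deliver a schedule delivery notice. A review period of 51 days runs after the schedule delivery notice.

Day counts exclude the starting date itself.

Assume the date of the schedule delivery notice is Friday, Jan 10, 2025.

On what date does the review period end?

Adding 51 calendar days to Jan 10, 2025 gives Mar 2, 2025, which is the last day of the review period.

Mar 2, 2025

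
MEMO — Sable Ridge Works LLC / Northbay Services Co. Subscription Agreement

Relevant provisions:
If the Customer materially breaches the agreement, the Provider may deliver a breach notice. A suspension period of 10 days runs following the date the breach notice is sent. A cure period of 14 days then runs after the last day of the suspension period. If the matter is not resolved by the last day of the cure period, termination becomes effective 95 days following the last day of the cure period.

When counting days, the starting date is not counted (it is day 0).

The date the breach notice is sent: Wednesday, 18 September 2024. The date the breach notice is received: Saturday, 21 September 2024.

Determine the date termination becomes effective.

The last day of the suspension period: 10 calendar days after 18 September 2024 is 28 September 2024.
Adding 14 calendar days to 28 September 2024 gives 12 October 2024, which is the last day of the cure period.
The date termination becomes effective: 12 October 2024 + 95 days = 15 January 2025.

15 January 2025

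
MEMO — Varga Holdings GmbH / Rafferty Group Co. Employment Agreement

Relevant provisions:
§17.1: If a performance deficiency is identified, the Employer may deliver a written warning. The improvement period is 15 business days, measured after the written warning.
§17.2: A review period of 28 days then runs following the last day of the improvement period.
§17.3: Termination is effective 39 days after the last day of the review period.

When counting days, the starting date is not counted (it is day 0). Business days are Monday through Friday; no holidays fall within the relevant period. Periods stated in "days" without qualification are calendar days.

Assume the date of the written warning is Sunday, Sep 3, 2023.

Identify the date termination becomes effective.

The last day of the improvement period: counting 15 business days from Sunday, Sep 3, 2023 (Sep 4, Sep 5, Sep 6, Sep 7, …, Sep 20, Sep 21, Sep 22, skipping weekends) reaches Friday, Sep 22, 2023.
The last day of the review period: Sep 22, 2023 + 28 days = Oct 20, 2023.
The date termination becomes effective: Oct 20, 2023 + 39 days = Nov 28, 2023.

Nov 28, 2023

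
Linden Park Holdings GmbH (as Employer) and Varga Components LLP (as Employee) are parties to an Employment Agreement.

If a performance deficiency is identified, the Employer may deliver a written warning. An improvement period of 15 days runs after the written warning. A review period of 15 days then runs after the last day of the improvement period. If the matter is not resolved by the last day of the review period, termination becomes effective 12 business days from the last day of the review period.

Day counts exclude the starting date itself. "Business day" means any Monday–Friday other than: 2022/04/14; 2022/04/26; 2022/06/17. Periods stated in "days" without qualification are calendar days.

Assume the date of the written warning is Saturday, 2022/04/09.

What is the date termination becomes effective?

2022/05/25

Adding 15 calendar days to 2022/04/09 gives 2022/04/24, which is the last day of the improvement period.
The last day of the review period: 15 calendar days after 2022/04/24 is 2022/05/09.
From Monday, 2022/05/09, 12 business days (May 10, May 11, May 12, May 13, …, May 23, May 24, May 25, skipping weekends) brings us to Wednesday, 2022/05/25, which is the date termination becomes effective.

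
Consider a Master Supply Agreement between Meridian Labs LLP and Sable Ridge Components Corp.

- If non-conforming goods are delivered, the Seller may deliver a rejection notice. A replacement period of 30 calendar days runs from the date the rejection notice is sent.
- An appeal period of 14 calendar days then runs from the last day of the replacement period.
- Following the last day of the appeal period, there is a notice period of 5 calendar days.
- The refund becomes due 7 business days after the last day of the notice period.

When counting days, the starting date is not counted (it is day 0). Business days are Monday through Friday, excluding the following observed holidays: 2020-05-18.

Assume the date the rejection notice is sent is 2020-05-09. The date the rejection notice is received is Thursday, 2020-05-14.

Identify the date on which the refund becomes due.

Adding 30 calendar days to 2020-05-09 gives 2020-06-08, which is the last day of the replacement period.
Adding 14 calendar days to 2020-06-08 gives 2020-06-22, which is the last day of the appeal period.
Adding 5 calendar days to 2020-06-22 gives 2020-06-27, which is the last day of the notice period.
The date on which the refund becomes due: counting 7 business days from Saturday, 2020-06-27 (Jun 29, Jun 30, Jul 1, Jul 2, Jul 3, Jul 6, Jul 7, skipping weekends) reaches Tuesday, 2020-07-07.

2020-07-07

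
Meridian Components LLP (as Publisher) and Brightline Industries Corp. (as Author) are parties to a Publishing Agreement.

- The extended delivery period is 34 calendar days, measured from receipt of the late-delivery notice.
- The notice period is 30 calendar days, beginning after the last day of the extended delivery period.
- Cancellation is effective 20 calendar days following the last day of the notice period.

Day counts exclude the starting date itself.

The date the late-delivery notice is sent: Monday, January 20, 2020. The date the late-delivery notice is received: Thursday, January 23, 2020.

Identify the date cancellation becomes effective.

April 16, 2020

The last day of the extended delivery period: January 23, 2020 + 34 days = February 26, 2020.
The last day of the notice period: February 26, 2020 + 30 days = March 27, 2020.
The date cancellation becomes effective: March 27, 2020 + 20 days = April 16, 2020.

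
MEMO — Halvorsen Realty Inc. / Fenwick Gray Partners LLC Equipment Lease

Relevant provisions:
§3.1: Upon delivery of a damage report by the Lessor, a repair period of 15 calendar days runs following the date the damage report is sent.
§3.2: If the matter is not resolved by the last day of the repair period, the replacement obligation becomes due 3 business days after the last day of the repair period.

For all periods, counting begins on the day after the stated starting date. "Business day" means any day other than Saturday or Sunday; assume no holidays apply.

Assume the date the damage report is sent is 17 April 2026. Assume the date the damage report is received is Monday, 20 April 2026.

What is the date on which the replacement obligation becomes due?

The last day of the repair period: 15 calendar days after 17 April 2026 is 2 May 2026.
The date on which the replacement obligation becomes due: 3 business days after Saturday, 2 May 2026, skipping weekends — May 4, May 5, May 6 — lands on Wednesday, 6 May 2026.

6 May 2026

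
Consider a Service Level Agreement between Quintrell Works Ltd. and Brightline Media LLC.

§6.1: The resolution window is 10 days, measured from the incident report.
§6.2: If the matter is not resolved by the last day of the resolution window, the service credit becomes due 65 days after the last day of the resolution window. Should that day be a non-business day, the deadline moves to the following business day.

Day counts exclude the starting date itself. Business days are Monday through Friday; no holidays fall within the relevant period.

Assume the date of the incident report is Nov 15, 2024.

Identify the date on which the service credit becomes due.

Jan 29, 2025

Adding 10 calendar days to Nov 15, 2024 gives Nov 25, 2024, which is the last day of the resolution window.
The date on which the service credit becomes due: 65 calendar days after Nov 25, 2024 is Jan 29, 2025. Jan 29, 2025 is a Wednesday, so no roll-forward applies.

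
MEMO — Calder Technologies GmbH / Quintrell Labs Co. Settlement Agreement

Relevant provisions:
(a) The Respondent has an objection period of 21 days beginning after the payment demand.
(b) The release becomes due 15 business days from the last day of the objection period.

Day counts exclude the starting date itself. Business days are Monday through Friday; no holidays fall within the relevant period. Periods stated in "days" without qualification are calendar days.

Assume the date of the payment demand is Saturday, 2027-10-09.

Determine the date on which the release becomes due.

2027-11-19

The last day of the objection period: 2027-10-09 + 21 days = 2027-10-30.
The date on which the release becomes due: counting 15 business days from Saturday, 2027-10-30 (Nov 1, Nov 2, Nov 3, Nov 4, …, Nov 17, Nov 18, Nov 19, skipping weekends) reaches Friday, 2027-11-19.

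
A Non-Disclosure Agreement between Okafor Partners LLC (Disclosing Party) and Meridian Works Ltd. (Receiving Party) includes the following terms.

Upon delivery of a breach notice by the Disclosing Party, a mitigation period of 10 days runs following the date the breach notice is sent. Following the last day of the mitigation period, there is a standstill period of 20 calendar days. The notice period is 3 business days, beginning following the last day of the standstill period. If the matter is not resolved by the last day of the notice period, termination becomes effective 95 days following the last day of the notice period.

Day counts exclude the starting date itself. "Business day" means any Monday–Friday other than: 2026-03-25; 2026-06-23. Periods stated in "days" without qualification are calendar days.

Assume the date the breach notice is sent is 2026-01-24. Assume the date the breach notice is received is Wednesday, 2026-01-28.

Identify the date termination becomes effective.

The last day of the mitigation period: 10 calendar days after 2026-01-24 is 2026-02-03.
The last day of the standstill period: 2026-02-03 + 20 days = 2026-02-23.
The last day of the notice period: counting 3 business days from Monday, 2026-02-23 (Feb 24, Feb 25, Feb 26, skipping weekends) reaches Thursday, 2026-02-26.
The date termination becomes effective: 95 calendar days after 2026-02-26 is 2026-06-01.

2026-06-01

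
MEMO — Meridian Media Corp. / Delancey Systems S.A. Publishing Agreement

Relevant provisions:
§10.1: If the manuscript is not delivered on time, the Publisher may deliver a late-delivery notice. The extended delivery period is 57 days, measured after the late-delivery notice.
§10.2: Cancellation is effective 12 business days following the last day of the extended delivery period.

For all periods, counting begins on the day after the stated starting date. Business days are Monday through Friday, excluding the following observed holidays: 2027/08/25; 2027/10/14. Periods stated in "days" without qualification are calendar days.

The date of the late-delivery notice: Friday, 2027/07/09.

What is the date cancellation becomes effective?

Adding 57 calendar days to 2027/07/09 gives 2027/09/04, which is the last day of the extended delivery period.
From Saturday, 2027/09/04, 12 business days (Sep 6, Sep 7, Sep 8, Sep 9, …, Sep 17, Sep 20, Sep 21, skipping weekends) brings us to Tuesday, 2027/09/21, which is the date cancellation becomes effective.

2027/09/21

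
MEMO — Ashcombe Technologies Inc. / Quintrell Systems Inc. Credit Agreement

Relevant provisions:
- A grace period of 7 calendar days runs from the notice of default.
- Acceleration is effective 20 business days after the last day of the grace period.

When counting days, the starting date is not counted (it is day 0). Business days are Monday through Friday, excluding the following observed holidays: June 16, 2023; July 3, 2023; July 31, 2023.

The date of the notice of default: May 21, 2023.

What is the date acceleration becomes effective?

June 26, 2023

The last day of the grace period: 7 calendar days after May 21, 2023 is May 28, 2023.
The date acceleration becomes effective: counting 20 business days from Sunday, May 28, 2023 (May 29, May 30, May 31, Jun 1, …, Jun 22, Jun 23, Jun 26, skipping weekends and the listed holiday on Jun 16) reaches Monday, June 26, 2023.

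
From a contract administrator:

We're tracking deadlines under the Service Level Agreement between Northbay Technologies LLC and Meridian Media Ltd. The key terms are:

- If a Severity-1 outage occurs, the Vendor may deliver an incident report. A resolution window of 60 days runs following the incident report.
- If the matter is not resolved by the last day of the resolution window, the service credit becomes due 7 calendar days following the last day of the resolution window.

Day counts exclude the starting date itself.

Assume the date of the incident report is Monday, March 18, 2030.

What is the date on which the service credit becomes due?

Adding 60 calendar days to March 18, 2030 gives May 17, 2030, which is the last day of the resolution window.
The date on which the service credit becomes due: May 17, 2030 + 7 days = May 24, 2030.

May 24, 2030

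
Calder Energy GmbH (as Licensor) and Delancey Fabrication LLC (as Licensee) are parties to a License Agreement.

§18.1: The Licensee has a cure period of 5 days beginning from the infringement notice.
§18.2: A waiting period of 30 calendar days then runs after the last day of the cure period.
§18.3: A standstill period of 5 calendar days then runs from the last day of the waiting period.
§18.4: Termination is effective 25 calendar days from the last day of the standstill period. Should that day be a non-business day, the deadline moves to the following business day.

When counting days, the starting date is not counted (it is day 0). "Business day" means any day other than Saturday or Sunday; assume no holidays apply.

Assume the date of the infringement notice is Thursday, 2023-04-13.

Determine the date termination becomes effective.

The last day of the cure period: 5 calendar days after 2023-04-13 is 2023-04-18.
The last day of the waiting period: 30 calendar days after 2023-04-18 is 2023-05-18.
The last day of the standstill period: 5 calendar days after 2023-05-18 is 2023-05-23.
The date termination becomes effective: 2023-05-23 + 25 days = 2023-06-17. That falls on a Saturday, so it rolls to the next business day, Monday, 2023-06-19.

2023-06-19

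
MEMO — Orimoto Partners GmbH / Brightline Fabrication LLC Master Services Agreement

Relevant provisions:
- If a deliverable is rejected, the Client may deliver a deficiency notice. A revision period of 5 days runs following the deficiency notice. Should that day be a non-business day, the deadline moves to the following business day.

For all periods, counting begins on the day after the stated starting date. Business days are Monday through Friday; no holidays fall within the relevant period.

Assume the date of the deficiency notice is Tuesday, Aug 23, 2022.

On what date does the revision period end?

Adding 5 calendar days to Aug 23, 2022 gives Aug 28, 2022, which is the last day of the revision period. That falls on a Sunday, so it rolls to the next business day, Monday, Aug 29, 2022.

Aug 29, 2022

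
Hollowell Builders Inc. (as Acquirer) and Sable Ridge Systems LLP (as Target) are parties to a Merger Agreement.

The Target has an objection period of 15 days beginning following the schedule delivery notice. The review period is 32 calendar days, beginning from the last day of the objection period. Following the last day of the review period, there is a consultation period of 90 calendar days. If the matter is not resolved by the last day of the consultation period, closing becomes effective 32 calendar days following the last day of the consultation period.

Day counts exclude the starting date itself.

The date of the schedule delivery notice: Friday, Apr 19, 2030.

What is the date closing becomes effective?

Oct 5, 2030

The last day of the objection period: Apr 19, 2030 + 15 days = May 4, 2030.
Adding 32 calendar days to May 4, 2030 gives Jun 5, 2030, which is the last day of the review period.
Adding 90 calendar days to Jun 5, 2030 gives Sep 3, 2030, which is the last day of the consultation period.
The date closing becomes effective: Sep 3, 2030 + 32 days = Oct 5, 2030.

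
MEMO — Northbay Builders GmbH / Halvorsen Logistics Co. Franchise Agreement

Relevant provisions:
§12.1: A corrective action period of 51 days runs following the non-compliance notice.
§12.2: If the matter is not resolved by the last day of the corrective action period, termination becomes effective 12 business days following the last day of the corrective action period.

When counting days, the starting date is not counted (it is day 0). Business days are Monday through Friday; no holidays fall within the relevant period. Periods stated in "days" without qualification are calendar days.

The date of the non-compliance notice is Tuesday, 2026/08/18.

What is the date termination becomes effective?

2026/10/26

Adding 51 calendar days to 2026/08/18 gives 2026/10/08, which is the last day of the corrective action period.
The date termination becomes effective: 12 business days after Thursday, 2026/10/08, skipping weekends — Oct 9, Oct 12, Oct 13, Oct 14, …, Oct 22, Oct 23, Oct 26 — lands on Monday, 2026/10/26.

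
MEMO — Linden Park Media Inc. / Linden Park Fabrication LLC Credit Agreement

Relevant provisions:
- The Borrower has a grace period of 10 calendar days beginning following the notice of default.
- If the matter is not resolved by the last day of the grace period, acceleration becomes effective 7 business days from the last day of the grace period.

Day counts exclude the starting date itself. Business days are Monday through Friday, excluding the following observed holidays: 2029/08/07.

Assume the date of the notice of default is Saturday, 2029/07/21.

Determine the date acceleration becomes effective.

The last day of the grace period: 2029/07/21 + 10 days = 2029/07/31.
From Tuesday, 2029/07/31, 7 business days (Aug 1, Aug 2, Aug 3, Aug 6, Aug 8, Aug 9, Aug 10, skipping weekends and the listed holiday on Aug 7) brings us to Friday, 2029/08/10, which is the date acceleration becomes effective.

2029/08/10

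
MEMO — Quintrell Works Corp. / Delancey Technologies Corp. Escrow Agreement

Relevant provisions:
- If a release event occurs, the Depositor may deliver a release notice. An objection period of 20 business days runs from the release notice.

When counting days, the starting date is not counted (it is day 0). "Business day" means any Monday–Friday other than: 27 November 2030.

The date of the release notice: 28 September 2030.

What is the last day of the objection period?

25 October 2030

The last day of the objection period: 20 business days after Saturday, 28 September 2030, skipping weekends — Sep 30, Oct 1, Oct 2, Oct 3, …, Oct 23, Oct 24, Oct 25 — lands on Friday, 25 October 2030.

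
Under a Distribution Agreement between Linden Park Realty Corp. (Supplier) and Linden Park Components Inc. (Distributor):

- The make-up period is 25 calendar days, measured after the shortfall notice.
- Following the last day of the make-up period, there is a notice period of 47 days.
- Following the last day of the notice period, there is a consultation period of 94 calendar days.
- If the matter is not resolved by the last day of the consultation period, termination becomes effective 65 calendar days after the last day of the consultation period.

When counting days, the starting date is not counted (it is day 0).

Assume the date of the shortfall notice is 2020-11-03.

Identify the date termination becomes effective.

2021-06-22

Adding 25 calendar days to 2020-11-03 gives 2020-11-28, which is the last day of the make-up period.
The last day of the notice period: 47 calendar days after 2020-11-28 is 2021-01-14.
The last day of the consultation period: 2021-01-14 + 94 days = 2021-04-18.
The date termination becomes effective: 65 calendar days after 2021-04-18 is 2021-06-22.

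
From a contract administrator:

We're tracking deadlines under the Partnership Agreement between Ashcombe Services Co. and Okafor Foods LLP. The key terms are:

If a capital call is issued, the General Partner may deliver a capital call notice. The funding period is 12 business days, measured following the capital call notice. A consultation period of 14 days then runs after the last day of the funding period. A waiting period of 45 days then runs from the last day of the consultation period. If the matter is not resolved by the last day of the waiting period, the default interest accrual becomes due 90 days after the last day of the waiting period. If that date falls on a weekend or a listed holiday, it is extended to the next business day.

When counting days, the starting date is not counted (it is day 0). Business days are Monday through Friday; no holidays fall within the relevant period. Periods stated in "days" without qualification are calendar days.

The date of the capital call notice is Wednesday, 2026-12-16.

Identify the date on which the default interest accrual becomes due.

2027-05-31

The last day of the funding period: 12 business days after Wednesday, 2026-12-16, skipping weekends — Dec 17, Dec 18, Dec 21, Dec 22, …, Dec 30, Dec 31, Jan 1 — lands on Friday, 2027-01-01.
Adding 14 calendar days to 2027-01-01 gives 2027-01-15, which is the last day of the consultation period.
The last day of the waiting period: 2027-01-15 + 45 days = 2027-03-01.
Adding 90 calendar days to 2027-03-01 gives 2027-05-30, which is the date on which the default interest accrual becomes due. That falls on a Sunday, so it rolls to the next business day, Monday, 2027-05-31.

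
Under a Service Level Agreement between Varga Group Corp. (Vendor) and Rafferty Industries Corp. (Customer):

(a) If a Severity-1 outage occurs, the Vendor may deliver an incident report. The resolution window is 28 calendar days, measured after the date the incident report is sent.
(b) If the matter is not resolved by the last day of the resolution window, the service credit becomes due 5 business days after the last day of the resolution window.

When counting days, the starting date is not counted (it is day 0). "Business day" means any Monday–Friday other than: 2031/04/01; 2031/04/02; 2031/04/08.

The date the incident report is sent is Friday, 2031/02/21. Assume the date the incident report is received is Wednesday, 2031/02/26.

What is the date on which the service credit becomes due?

2031/03/28

The last day of the resolution window: 2031/02/21 + 28 days = 2031/03/21.
The date on which the service credit becomes due: counting 5 business days from Friday, 2031/03/21 (Mar 24, Mar 25, Mar 26, Mar 27, Mar 28, skipping weekends) reaches Friday, 2031/03/28.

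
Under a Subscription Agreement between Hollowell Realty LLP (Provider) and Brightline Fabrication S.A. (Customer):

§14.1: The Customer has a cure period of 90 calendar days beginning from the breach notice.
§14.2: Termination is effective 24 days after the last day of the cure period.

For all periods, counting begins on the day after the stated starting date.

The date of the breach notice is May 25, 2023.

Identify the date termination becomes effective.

Adding 90 calendar days to May 25, 2023 gives August 23, 2023, which is the last day of the cure period.
The date termination becomes effective: August 23, 2023 + 24 days = September 16, 2023.

September 16, 2023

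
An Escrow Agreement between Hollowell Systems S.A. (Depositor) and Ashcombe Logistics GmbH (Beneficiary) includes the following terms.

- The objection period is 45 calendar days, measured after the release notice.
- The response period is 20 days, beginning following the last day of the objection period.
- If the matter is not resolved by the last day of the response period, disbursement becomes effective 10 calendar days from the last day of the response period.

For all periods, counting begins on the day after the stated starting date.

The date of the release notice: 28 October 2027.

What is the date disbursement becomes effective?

The last day of the objection period: 28 October 2027 + 45 days = 12 December 2027.
The last day of the response period: 12 December 2027 + 20 days = 1 January 2028.
The date disbursement becomes effective: 10 calendar days after 1 January 2028 is 11 January 2028.

11 January 2028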